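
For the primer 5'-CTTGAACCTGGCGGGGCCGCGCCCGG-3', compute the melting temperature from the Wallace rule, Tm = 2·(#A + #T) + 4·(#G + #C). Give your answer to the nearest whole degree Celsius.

Base counts: A=2, T=3, G=11, C=10 (length 26).
Tm = 2·(2+3) + 4·(11+10) = 2·5 + 4·21 = 10 + 84 = 94°C.

94°C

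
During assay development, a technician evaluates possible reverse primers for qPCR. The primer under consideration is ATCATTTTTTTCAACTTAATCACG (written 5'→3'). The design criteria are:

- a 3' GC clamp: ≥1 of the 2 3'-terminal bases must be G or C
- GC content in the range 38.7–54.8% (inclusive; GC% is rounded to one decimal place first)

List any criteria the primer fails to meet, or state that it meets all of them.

Base counts: A=7, T=11, G=1, C=5 (length 24).
GC clamp: 3' end CG has 2 G/C ✓
GC content: GC 6/24 = 25.0%, outside 38.7–54.8% ✗

Fails: GC content.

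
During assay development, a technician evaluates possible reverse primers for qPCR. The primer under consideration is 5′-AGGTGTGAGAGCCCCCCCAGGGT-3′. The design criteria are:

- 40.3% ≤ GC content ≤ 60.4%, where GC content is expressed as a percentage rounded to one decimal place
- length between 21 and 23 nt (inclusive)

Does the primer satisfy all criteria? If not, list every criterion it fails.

Fails: GC content.

Base counts: A=4, T=3, G=9, C=7 (length 23).
GC content: GC 16/23 = 69.6%, outside 40.3–60.4% ✗
length: length 23 ✓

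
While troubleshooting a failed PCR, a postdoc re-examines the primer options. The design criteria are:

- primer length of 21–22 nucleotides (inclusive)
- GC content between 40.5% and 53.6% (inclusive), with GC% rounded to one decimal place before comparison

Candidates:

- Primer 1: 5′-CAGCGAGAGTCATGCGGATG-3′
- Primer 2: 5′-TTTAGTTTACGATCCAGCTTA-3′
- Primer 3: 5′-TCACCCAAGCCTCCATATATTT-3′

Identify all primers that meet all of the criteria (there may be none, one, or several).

Primer 3 only.

Primer 1 (20 nt, A=5 T=3 G=8 C=4): length 20, outside 21–22 ✗; GC 12/20 = 60.0%, outside 40.5–53.6% ✗ — fails.
Primer 2 (21 nt, A=5 T=9 G=3 C=4): length 21 ✓; GC 7/21 = 33.3%, outside 40.5–53.6% ✗ — fails.
Primer 3 (22 nt, A=6 T=7 G=1 C=8): length 22 ✓; GC 9/22 = 40.9% ✓ — passes.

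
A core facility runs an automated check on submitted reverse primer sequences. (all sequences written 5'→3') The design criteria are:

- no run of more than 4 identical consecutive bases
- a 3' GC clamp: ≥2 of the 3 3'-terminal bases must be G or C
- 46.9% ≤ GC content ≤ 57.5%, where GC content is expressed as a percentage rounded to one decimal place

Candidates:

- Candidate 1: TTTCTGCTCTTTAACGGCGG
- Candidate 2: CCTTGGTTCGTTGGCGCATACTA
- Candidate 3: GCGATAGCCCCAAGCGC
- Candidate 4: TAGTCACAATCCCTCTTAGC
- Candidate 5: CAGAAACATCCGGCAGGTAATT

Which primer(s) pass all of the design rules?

Candidate 1 only.

Candidate 1 (20 nt, A=2 T=8 G=5 C=5): longest run = 3 ✓; 3' end CGG has 3 G/C ✓; GC 10/20 = 50.0% ✓ — passes.
Candidate 2 (23 nt, A=3 T=8 G=6 C=6): longest run = 2 ✓; 3' end CTA has 1 G/C, need ≥2 ✗; GC 12/23 = 52.2% ✓ — fails.
Candidate 3 (17 nt, A=4 T=1 G=5 C=7): longest run = 4 ✓; 3' end CGC has 3 G/C ✓; GC 12/17 = 70.6%, outside 46.9–57.5% ✗ — fails.
Candidate 4 (20 nt, A=5 T=6 G=2 C=7): longest run = 3 ✓; 3' end AGC has 2 G/C ✓; GC 9/20 = 45.0%, outside 46.9–57.5% ✗ — fails.
Candidate 5 (22 nt, A=8 T=4 G=5 C=5): longest run = 3 ✓; 3' end ATT has 0 G/C, need ≥2 ✗; GC 10/22 = 45.5%, outside 46.9–57.5% ✗ — fails.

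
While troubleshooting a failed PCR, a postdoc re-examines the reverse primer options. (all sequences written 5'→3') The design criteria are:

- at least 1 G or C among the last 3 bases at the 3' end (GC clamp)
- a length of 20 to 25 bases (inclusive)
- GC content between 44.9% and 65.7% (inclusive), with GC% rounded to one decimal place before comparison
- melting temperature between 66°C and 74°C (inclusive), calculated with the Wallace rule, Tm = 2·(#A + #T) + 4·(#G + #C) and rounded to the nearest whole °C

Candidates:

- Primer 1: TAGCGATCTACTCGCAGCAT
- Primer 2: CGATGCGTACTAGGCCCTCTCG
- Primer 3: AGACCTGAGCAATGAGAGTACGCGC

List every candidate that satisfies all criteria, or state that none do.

Primer 1 (20 nt, A=5 T=5 G=4 C=6): 3' end CAT has 1 G/C ✓; length 20 ✓; GC 10/20 = 50.0% ✓; Tm = 2·10 + 4·10 = 60°C, outside 66–74°C ✗ — fails.
Primer 2 (22 nt, A=3 T=5 G=6 C=8): 3' end TCG has 2 G/C ✓; length 22 ✓; GC 14/22 = 63.6% ✓; Tm = 2·8 + 4·14 = 72°C ✓ — passes.
Primer 3 (25 nt, A=8 T=3 G=8 C=6): 3' end CGC has 3 G/C ✓; length 25 ✓; GC 14/25 = 56.0% ✓; Tm = 2·11 + 4·14 = 78°C, outside 66–74°C ✗ — fails.

Primer 2 only.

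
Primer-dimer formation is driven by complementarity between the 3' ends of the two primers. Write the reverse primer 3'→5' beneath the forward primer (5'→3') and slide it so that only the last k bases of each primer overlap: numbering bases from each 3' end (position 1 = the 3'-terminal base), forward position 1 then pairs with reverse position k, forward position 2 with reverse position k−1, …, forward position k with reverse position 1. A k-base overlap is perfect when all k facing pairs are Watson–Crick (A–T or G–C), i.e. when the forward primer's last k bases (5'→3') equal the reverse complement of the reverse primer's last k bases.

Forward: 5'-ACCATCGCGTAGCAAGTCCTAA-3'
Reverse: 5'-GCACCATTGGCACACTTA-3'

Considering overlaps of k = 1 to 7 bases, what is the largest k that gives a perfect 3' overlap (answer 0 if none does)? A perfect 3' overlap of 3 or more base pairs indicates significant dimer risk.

Last 7 bases (5'→3') — forward …GTCCTAA, reverse …ACACTTA.
Reverse complement of the reverse primer's last 7 bases: TAAGTGT; its first k bases are the reverse complement of the reverse primer's last k bases, so a perfect k-base overlap needs the forward primer's last k bases to equal them.
Comparing (forward last k vs required): k=1: A vs T ✗; k=2: AA vs TA ✗; k=3: TAA vs TAA ✓; k=4: CTAA vs TAAG ✗; k=5: CCTAA vs TAAGT ✗; k=6: TCCTAA vs TAAGTG ✗; k=7: GTCCTAA vs TAAGTGT ✗.
Only k = 3 is perfect, so the longest perfect 3' overlap is 3.

Longest perfect overlap: 3 complementary base pairs; significant dimer risk (threshold 3).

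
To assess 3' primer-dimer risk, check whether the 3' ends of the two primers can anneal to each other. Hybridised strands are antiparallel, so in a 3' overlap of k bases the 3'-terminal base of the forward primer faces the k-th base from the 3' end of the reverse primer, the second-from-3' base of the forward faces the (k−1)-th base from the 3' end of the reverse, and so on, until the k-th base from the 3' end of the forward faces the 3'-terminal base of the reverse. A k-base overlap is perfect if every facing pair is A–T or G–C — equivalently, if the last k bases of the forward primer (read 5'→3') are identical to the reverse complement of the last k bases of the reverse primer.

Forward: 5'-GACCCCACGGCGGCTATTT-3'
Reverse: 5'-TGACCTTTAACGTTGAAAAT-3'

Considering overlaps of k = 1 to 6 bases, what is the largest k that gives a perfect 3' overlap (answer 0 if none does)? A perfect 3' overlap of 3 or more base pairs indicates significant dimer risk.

Longest perfect overlap: 4 complementary base pairs; significant dimer risk (threshold 3).

Last 6 bases (5'→3') — forward …CTATTT, reverse …GAAAAT.
Reverse complement of the reverse primer's last 6 bases: ATTTTC; its first k bases are the reverse complement of the reverse primer's last k bases, so a perfect k-base overlap needs the forward primer's last k bases to equal them.
Comparing (forward last k vs required): k=1: T vs A ✗; k=2: TT vs AT ✗; k=3: TTT vs ATT ✗; k=4: ATTT vs ATTT ✓; k=5: TATTT vs ATTTT ✗; k=6: CTATTT vs ATTTTC ✗.
Only k = 4 is perfect, so the longest perfect 3' overlap is 4.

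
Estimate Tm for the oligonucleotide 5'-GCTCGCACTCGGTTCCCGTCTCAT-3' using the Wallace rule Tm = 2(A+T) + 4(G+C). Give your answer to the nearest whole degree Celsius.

78°C

Base counts: A=2, T=7, G=5, C=10 (length 24).
Tm = 2·(2+7) + 4·(5+10) = 2·9 + 4·15 = 18 + 60 = 78°C.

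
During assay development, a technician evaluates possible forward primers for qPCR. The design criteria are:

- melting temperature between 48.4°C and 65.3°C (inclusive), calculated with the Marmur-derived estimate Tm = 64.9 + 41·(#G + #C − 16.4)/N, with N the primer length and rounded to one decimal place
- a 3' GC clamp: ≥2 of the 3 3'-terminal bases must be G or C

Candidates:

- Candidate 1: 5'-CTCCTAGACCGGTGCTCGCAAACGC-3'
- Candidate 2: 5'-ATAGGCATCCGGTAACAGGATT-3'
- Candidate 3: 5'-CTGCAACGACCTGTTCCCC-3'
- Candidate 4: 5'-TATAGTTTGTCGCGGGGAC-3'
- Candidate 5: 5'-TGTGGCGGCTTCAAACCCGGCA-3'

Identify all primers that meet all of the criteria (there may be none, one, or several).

Candidate 1 (25 nt, A=5 T=4 G=6 C=10): Tm = 64.9 + 41·(16 − 16.4)/25 = 64.2°C ✓; 3' end CGC has 3 G/C ✓ — passes.
Candidate 2 (22 nt, A=7 T=5 G=6 C=4): Tm = 64.9 + 41·(10 − 16.4)/22 = 53.0°C ✓; 3' end ATT has 0 G/C, need ≥2 ✗ — fails.
Candidate 3 (19 nt, A=3 T=4 G=3 C=9): Tm = 64.9 + 41·(12 − 16.4)/19 = 55.4°C ✓; 3' end CCC has 3 G/C ✓ — passes.
Candidate 4 (19 nt, A=3 T=6 G=7 C=3): Tm = 64.9 + 41·(10 − 16.4)/19 = 51.1°C ✓; 3' end GAC has 2 G/C ✓ — passes.
Candidate 5 (22 nt, A=4 T=4 G=7 C=7): Tm = 64.9 + 41·(14 − 16.4)/22 = 60.4°C ✓; 3' end GCA has 2 G/C ✓ — passes.

Candidate 1, Candidate 3, Candidate 4 and Candidate 5.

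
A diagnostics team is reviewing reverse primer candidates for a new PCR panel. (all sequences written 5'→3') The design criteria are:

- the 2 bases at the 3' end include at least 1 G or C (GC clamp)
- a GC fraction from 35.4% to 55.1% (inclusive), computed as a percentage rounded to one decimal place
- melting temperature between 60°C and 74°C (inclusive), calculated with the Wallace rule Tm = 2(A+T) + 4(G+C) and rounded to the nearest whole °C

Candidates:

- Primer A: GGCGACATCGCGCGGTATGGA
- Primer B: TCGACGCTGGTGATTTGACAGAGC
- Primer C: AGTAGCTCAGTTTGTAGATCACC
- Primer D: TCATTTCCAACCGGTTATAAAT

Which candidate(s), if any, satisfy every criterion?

Primer A (21 nt, A=4 T=3 G=9 C=5): 3' end GA has 1 G/C ✓; GC 14/21 = 66.7%, outside 35.4–55.1% ✗; Tm = 2·7 + 4·14 = 70°C ✓ — fails.
Primer B (24 nt, A=5 T=6 G=8 C=5): 3' end GC has 2 G/C ✓; GC 13/24 = 54.2% ✓; Tm = 2·11 + 4·13 = 74°C ✓ — passes.
Primer C (23 nt, A=6 T=7 G=5 C=5): 3' end CC has 2 G/C ✓; GC 10/23 = 43.5% ✓; Tm = 2·13 + 4·10 = 66°C ✓ — passes.
Primer D (22 nt, A=7 T=8 G=2 C=5): 3' end AT has 0 G/C, need ≥1 ✗; GC 7/22 = 31.8%, outside 35.4–55.1% ✗; Tm = 2·15 + 4·7 = 58°C, outside 60–74°C ✗ — fails.

Primer B and Primer C.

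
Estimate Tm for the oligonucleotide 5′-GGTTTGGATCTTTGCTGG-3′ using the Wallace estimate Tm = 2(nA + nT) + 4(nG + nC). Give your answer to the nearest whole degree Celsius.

54°C

Base counts: A=1, T=8, G=7, C=2 (length 18).
Tm = 2·(1+8) + 4·(7+2) = 2·9 + 4·9 = 18 + 36 = 54°C.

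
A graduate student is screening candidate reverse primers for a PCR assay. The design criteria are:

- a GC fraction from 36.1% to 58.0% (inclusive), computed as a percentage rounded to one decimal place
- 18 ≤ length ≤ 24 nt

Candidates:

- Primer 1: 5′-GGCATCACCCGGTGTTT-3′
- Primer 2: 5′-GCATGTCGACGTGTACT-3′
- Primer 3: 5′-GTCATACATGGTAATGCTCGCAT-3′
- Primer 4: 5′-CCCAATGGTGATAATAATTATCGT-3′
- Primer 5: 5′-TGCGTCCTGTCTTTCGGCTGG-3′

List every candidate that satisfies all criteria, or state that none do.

Primer 3 only.

Primer 1 (17 nt, A=2 T=5 G=5 C=5): GC 10/17 = 58.8%, outside 36.1–58.0% ✗; length 17, outside 18–24 ✗ — fails.
Primer 2 (17 nt, A=3 T=5 G=5 C=4): GC 9/17 = 52.9% ✓; length 17, outside 18–24 ✗ — fails.
Primer 3 (23 nt, A=6 T=7 G=5 C=5): GC 10/23 = 43.5% ✓; length 23 ✓ — passes.
Primer 4 (24 nt, A=8 T=8 G=4 C=4): GC 8/24 = 33.3%, outside 36.1–58.0% ✗; length 24 ✓ — fails.
Primer 5 (21 nt, A=0 T=8 G=7 C=6): GC 13/21 = 61.9%, outside 36.1–58.0% ✗; length 21 ✓ — fails.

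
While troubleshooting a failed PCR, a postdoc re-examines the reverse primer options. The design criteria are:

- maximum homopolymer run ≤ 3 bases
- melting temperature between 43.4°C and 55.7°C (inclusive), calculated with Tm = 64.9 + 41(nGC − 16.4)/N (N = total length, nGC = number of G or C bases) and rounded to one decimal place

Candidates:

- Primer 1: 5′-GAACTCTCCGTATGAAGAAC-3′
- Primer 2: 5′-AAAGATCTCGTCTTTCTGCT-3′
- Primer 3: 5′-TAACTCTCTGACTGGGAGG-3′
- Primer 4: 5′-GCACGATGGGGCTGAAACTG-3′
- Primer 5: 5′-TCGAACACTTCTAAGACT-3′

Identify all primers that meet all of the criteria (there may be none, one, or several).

Primer 1 (20 nt, A=7 T=4 G=4 C=5): longest run = 2 ✓; Tm = 64.9 + 41·(9 − 16.4)/20 = 49.7°C ✓ — passes.
Primer 2 (20 nt, A=4 T=8 G=3 C=5): longest run = 3 ✓; Tm = 64.9 + 41·(8 − 16.4)/20 = 47.7°C ✓ — passes.
Primer 3 (19 nt, A=4 T=5 G=6 C=4): longest run = 3 ✓; Tm = 64.9 + 41·(10 − 16.4)/19 = 51.1°C ✓ — passes.
Primer 4 (20 nt, A=5 T=3 G=8 C=4): longest run = 4, exceeds 3 ✗; Tm = 64.9 + 41·(12 − 16.4)/20 = 55.9°C, outside 43.4–55.7°C ✗ — fails.
Primer 5 (18 nt, A=6 T=5 G=2 C=5): longest run = 2 ✓; Tm = 64.9 + 41·(7 − 16.4)/18 = 43.5°C ✓ — passes.

Primer 1, Primer 2, Primer 3 and Primer 5.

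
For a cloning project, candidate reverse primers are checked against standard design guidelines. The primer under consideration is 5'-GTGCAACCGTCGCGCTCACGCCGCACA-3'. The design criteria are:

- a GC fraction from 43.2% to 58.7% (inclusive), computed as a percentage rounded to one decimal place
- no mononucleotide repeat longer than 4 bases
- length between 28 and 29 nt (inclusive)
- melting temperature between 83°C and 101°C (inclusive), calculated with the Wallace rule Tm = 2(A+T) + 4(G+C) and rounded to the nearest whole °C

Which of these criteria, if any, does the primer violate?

Base counts: A=5, T=3, G=7, C=12 (length 27).
GC content: GC 19/27 = 70.4%, outside 43.2–58.7% ✗
homopolymer run: longest run = 2 ✓
length: length 27, outside 28–29 ✗
Tm: Tm = 2·8 + 4·19 = 92°C ✓

Fails: GC content, length.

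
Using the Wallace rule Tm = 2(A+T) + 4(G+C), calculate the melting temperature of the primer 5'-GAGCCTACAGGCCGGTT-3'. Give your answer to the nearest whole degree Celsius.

56°C

Base counts: A=3, T=3, G=6, C=5 (length 17).
Tm = 2·(3+3) + 4·(6+5) = 2·6 + 4·11 = 12 + 44 = 56°C.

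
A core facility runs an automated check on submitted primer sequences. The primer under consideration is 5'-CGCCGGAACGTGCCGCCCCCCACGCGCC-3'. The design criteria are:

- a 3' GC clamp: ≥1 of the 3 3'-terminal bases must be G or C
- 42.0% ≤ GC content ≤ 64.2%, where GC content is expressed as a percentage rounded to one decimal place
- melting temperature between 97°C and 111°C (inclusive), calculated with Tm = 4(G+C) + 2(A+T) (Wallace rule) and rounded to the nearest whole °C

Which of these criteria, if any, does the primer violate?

Base counts: A=3, T=1, G=8, C=16 (length 28).
GC clamp: 3' end GCC has 3 G/C ✓
GC content: GC 24/28 = 85.7%, outside 42.0–64.2% ✗
Tm: Tm = 2·4 + 4·24 = 104°C ✓

Fails: GC content.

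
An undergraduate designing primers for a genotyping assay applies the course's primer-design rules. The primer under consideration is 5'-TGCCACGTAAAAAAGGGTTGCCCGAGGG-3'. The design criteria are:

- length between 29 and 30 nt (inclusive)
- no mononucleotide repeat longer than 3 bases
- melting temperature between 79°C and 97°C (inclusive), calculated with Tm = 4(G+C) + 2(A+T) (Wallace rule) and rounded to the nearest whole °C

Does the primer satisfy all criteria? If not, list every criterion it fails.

Base counts: A=8, T=4, G=10, C=6 (length 28).
length: length 28, outside 29–30 ✗
homopolymer run: longest run = 6, exceeds 3 ✗
Tm: Tm = 2·12 + 4·16 = 88°C ✓

Fails: length, homopolymer run.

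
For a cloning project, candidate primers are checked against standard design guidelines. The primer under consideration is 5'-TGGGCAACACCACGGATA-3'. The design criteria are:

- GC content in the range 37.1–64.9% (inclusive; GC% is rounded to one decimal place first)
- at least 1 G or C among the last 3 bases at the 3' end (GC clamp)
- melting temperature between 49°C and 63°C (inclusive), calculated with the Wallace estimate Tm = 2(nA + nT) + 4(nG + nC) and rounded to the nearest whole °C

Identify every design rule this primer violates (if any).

Fails: GC clamp.

Base counts: A=6, T=2, G=5, C=5 (length 18).
GC content: GC 10/18 = 55.6% ✓
GC clamp: 3' end ATA has 0 G/C, need ≥1 ✗
Tm: Tm = 2·8 + 4·10 = 56°C ✓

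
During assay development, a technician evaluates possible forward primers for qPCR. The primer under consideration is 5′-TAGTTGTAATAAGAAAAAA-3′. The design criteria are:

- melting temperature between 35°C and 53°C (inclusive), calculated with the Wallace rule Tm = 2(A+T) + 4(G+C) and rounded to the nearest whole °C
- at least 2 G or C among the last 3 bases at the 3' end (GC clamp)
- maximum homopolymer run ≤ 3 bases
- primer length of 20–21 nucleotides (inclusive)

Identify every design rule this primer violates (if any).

Fails: GC clamp, homopolymer run, length.

Base counts: A=11, T=5, G=3, C=0 (length 19).
Tm: Tm = 2·16 + 4·3 = 44°C ✓
GC clamp: 3' end AAA has 0 G/C, need ≥2 ✗
homopolymer run: longest run = 6, exceeds 3 ✗
length: length 19, outside 20–21 ✗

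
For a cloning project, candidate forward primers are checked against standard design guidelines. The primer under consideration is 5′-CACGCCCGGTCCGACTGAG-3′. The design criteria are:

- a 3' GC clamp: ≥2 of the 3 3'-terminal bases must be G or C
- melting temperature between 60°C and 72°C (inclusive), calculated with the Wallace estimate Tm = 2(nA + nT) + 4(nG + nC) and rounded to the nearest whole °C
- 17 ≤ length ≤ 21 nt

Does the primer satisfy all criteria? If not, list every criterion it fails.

Meets all criteria.

Base counts: A=3, T=2, G=6, C=8 (length 19).
GC clamp: 3' end GAG has 2 G/C ✓
Tm: Tm = 2·5 + 4·14 = 66°C ✓
length: length 19 ✓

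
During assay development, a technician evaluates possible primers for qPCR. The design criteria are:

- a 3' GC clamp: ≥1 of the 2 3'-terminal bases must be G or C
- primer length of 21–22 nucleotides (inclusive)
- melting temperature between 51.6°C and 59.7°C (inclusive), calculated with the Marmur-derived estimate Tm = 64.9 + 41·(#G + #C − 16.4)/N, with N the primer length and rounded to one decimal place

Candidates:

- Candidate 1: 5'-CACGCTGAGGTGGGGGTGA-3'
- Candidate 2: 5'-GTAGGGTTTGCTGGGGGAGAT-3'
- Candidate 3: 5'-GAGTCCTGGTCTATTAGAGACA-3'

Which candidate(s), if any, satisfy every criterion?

Candidate 3 only.

Candidate 1 (19 nt, A=3 T=3 G=10 C=3): 3' end GA has 1 G/C ✓; length 19, outside 21–22 ✗; Tm = 64.9 + 41·(13 − 16.4)/19 = 57.6°C ✓ — fails.
Candidate 2 (21 nt, A=3 T=6 G=11 C=1): 3' end AT has 0 G/C, need ≥1 ✗; length 21 ✓; Tm = 64.9 + 41·(12 − 16.4)/21 = 56.3°C ✓ — fails.
Candidate 3 (22 nt, A=6 T=6 G=6 C=4): 3' end CA has 1 G/C ✓; length 22 ✓; Tm = 64.9 + 41·(10 − 16.4)/22 = 53.0°C ✓ — passes.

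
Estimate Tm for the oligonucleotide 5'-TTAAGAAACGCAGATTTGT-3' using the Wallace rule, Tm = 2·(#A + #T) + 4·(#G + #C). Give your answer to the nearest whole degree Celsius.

Base counts: A=7, T=6, G=4, C=2 (length 19).
Tm = 2·(7+6) + 4·(4+2) = 2·13 + 4·6 = 26 + 24 = 50°C.

50°C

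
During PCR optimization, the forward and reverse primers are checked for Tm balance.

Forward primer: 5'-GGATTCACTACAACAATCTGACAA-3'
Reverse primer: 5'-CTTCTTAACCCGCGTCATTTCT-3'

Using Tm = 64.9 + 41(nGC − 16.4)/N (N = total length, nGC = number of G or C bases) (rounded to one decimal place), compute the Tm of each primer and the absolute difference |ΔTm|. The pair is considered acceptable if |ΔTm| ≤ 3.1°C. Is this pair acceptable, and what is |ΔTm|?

Forward: G+C = 9, N = 24 → Tm = 64.9 + 41·(9 − 16.4)/24 = 52.3°C.
Reverse: G+C = 10, N = 22 → Tm = 64.9 + 41·(10 − 16.4)/22 = 53.0°C.
|ΔTm| = |52.3 − 53.0| = 0.7°C, ≤ 3.1°C.

|ΔTm| = 0.7°C; the pair is acceptable.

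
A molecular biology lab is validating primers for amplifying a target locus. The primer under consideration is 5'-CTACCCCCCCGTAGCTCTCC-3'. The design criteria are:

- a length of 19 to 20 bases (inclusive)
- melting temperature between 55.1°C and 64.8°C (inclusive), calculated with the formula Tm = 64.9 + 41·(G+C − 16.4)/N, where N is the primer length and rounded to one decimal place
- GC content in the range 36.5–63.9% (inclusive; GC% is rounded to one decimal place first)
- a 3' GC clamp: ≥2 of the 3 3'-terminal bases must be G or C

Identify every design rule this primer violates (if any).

Base counts: A=2, T=4, G=2, C=12 (length 20).
length: length 20 ✓
Tm: Tm = 64.9 + 41·(14 − 16.4)/20 = 60.0°C ✓
GC content: GC 14/20 = 70.0%, outside 36.5–63.9% ✗
GC clamp: 3' end TCC has 2 G/C ✓

Fails: GC content.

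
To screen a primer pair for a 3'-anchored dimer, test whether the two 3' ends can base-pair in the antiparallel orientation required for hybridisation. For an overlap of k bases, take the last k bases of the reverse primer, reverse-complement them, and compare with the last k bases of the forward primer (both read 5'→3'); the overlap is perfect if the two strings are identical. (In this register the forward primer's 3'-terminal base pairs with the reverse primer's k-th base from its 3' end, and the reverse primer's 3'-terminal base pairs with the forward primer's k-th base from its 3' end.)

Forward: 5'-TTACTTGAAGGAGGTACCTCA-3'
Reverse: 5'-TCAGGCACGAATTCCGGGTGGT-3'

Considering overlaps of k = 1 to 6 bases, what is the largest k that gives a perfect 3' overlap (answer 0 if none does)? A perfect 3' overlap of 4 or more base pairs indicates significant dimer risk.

Last 6 bases (5'→3') — forward …ACCTCA, reverse …GGTGGT.
Reverse complement of the reverse primer's last 6 bases: ACCACC; its first k bases are the reverse complement of the reverse primer's last k bases, so a perfect k-base overlap needs the forward primer's last k bases to equal them.
Comparing (forward last k vs required): k=1: A vs A ✓; k=2: CA vs AC ✗; k=3: TCA vs ACC ✗; k=4: CTCA vs ACCA ✗; k=5: CCTCA vs ACCAC ✗; k=6: ACCTCA vs ACCACC ✗.
Only k = 1 is perfect, so the longest perfect 3' overlap is 1.

Longest perfect overlap: 1 complementary base pair; below the dimer-risk threshold (threshold 4).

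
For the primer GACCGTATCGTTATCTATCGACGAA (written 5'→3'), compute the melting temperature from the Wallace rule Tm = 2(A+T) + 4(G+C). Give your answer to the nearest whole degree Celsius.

Base counts: A=7, T=7, G=5, C=6 (length 25).
Tm = 2·(7+7) + 4·(5+6) = 2·14 + 4·11 = 28 + 44 = 72°C.

72°C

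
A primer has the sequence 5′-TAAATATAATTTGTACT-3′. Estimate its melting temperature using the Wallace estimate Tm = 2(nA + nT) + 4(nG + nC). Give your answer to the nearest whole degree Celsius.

Base counts: A=7, T=8, G=1, C=1 (length 17).
Tm = 2·(7+8) + 4·(1+1) = 2·15 + 4·2 = 30 + 8 = 38°C.

38°C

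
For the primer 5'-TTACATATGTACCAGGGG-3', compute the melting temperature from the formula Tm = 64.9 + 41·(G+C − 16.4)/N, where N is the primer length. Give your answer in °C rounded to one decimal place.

45.8°C

Base counts: A=5, T=5, G=5, C=3; G+C = 8, N = 18.
Tm = 64.9 + 41·(8 − 16.4)/18 = 64.9 + -344.40/18 = 45.8°C.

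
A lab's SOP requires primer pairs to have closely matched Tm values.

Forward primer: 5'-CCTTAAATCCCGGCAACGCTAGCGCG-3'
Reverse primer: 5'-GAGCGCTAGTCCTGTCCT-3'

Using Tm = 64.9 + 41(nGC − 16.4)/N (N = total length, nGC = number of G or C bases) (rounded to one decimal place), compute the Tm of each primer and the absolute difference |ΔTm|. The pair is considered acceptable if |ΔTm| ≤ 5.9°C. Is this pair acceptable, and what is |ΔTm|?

|ΔTm| = 11.7°C; the pair is not acceptable.

Forward: G+C = 16, N = 26 → Tm = 64.9 + 41·(16 − 16.4)/26 = 64.3°C.
Reverse: G+C = 11, N = 18 → Tm = 64.9 + 41·(11 − 16.4)/18 = 52.6°C.
|ΔTm| = |64.3 − 52.6| = 11.7°C, > 5.9°C.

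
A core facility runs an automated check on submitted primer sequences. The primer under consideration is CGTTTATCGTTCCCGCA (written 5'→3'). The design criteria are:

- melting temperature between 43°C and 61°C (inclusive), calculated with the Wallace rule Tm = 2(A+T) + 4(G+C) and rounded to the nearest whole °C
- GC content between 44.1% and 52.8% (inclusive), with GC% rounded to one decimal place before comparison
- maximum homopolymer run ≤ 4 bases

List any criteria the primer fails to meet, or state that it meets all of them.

Base counts: A=2, T=6, G=3, C=6 (length 17).
Tm: Tm = 2·8 + 4·9 = 52°C ✓
GC content: GC 9/17 = 52.9%, outside 44.1–52.8% ✗
homopolymer run: longest run = 3 ✓

Fails: GC content.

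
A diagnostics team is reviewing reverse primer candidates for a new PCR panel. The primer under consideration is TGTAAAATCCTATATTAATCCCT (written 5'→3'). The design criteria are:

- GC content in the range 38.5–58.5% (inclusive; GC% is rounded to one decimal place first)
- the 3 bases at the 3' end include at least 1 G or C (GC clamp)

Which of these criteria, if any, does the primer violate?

Base counts: A=8, T=9, G=1, C=5 (length 23).
GC content: GC 6/23 = 26.1%, outside 38.5–58.5% ✗
GC clamp: 3' end CCT has 2 G/C ✓

Fails: GC content.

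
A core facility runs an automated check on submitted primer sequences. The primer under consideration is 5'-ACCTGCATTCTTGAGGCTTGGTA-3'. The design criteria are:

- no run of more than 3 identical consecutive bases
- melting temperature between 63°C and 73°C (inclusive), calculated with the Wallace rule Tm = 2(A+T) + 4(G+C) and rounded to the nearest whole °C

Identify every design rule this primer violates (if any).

Meets all criteria.

Base counts: A=4, T=8, G=6, C=5 (length 23).
homopolymer run: longest run = 2 ✓
Tm: Tm = 2·12 + 4·11 = 68°C ✓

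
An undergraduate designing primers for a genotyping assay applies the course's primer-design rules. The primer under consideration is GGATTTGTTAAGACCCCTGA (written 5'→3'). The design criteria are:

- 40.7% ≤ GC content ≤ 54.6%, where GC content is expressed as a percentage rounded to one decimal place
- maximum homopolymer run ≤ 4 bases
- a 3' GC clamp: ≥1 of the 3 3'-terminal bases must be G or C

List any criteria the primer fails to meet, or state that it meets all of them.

Base counts: A=5, T=6, G=5, C=4 (length 20).
GC content: GC 9/20 = 45.0% ✓
homopolymer run: longest run = 4 ✓
GC clamp: 3' end TGA has 1 G/C ✓

Meets all criteria.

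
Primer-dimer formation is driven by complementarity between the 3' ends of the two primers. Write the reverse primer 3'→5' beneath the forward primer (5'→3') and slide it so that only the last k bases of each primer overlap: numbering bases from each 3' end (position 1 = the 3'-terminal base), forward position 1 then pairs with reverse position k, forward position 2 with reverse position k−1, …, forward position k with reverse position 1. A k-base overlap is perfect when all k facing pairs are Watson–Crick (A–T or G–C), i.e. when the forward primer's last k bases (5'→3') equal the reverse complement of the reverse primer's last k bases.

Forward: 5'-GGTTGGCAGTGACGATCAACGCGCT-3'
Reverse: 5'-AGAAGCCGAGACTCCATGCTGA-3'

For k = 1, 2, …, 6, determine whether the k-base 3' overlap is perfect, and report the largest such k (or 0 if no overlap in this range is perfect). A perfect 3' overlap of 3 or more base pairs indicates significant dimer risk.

Last 6 bases (5'→3') — forward …CGCGCT, reverse …TGCTGA.
Reverse complement of the reverse primer's last 6 bases: TCAGCA; its first k bases are the reverse complement of the reverse primer's last k bases, so a perfect k-base overlap needs the forward primer's last k bases to equal them.
Comparing (forward last k vs required): k=1: T vs T ✓; k=2: CT vs TC ✗; k=3: GCT vs TCA ✗; k=4: CGCT vs TCAG ✗; k=5: GCGCT vs TCAGC ✗; k=6: CGCGCT vs TCAGCA ✗.
Only k = 1 is perfect, so the longest perfect 3' overlap is 1.

Longest perfect overlap: 1 complementary base pair; below the dimer-risk threshold (threshold 3).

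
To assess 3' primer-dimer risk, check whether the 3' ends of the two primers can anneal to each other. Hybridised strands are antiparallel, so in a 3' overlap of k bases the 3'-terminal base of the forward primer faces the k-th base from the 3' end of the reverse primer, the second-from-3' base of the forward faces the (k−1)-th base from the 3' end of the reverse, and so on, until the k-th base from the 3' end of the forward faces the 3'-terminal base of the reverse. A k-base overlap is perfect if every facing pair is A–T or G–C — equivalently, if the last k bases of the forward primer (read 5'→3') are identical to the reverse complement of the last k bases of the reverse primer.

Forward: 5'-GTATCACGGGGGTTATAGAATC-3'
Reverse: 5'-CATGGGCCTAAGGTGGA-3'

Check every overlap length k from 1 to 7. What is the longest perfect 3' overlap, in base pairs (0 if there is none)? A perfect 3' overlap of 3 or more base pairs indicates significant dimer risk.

Longest perfect overlap: 2 complementary base pairs; below the dimer-risk threshold (threshold 3).

Last 7 bases (5'→3') — forward …TAGAATC, reverse …AGGTGGA.
Reverse complement of the reverse primer's last 7 bases: TCCACCT; its first k bases are the reverse complement of the reverse primer's last k bases, so a perfect k-base overlap needs the forward primer's last k bases to equal them.
Comparing (forward last k vs required): k=1: C vs T ✗; k=2: TC vs TC ✓; k=3: ATC vs TCC ✗; k=4: AATC vs TCCA ✗; k=5: GAATC vs TCCAC ✗; k=6: AGAATC vs TCCACC ✗; k=7: TAGAATC vs TCCACCT ✗.
Only k = 2 is perfect, so the longest perfect 3' overlap is 2.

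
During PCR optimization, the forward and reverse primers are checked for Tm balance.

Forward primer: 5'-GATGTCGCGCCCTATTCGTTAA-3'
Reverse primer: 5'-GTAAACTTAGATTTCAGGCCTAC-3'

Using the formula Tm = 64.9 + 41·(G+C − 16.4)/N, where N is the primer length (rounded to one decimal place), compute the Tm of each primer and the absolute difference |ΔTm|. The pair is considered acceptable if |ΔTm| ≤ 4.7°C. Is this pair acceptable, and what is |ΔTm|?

Forward: G+C = 11, N = 22 → Tm = 64.9 + 41·(11 − 16.4)/22 = 54.8°C.
Reverse: G+C = 9, N = 23 → Tm = 64.9 + 41·(9 − 16.4)/23 = 51.7°C.
|ΔTm| = |54.8 − 51.7| = 3.1°C, ≤ 4.7°C.

|ΔTm| = 3.1°C; the pair is acceptable.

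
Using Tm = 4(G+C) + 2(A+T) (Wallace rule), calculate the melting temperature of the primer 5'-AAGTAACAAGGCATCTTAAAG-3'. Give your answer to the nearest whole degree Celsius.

Base counts: A=10, T=4, G=4, C=3 (length 21).
Tm = 2·(10+4) + 4·(4+3) = 2·14 + 4·7 = 28 + 28 = 56°C.

56°C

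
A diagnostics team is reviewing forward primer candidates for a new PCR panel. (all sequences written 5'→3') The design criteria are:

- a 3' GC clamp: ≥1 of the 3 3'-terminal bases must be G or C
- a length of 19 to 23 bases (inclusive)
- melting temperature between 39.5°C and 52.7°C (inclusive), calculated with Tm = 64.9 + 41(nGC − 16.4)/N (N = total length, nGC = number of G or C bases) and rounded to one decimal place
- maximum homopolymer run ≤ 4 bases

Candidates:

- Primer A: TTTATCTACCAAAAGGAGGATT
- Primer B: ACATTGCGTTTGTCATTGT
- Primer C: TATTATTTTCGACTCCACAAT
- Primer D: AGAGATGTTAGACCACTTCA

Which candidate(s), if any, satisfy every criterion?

Primer A (22 nt, A=8 T=7 G=4 C=3): 3' end ATT has 0 G/C, need ≥1 ✗; length 22 ✓; Tm = 64.9 + 41·(7 − 16.4)/22 = 47.4°C ✓; longest run = 4 ✓ — fails.
Primer B (19 nt, A=3 T=9 G=4 C=3): 3' end TGT has 1 G/C ✓; length 19 ✓; Tm = 64.9 + 41·(7 − 16.4)/19 = 44.6°C ✓; longest run = 3 ✓ — passes.
Primer C (21 nt, A=6 T=9 G=1 C=5): 3' end AAT has 0 G/C, need ≥1 ✗; length 21 ✓; Tm = 64.9 + 41·(6 − 16.4)/21 = 44.6°C ✓; longest run = 4 ✓ — fails.
Primer D (20 nt, A=7 T=5 G=4 C=4): 3' end TCA has 1 G/C ✓; length 20 ✓; Tm = 64.9 + 41·(8 − 16.4)/20 = 47.7°C ✓; longest run = 2 ✓ — passes.

Primer B and Primer D.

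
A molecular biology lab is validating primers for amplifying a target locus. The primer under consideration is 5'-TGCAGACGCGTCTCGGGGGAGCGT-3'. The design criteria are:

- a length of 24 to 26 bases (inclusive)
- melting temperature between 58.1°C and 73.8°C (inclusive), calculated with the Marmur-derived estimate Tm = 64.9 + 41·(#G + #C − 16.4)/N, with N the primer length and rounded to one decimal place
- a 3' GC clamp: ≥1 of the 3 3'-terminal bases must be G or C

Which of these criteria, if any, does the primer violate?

Base counts: A=3, T=4, G=11, C=6 (length 24).
length: length 24 ✓
Tm: Tm = 64.9 + 41·(17 − 16.4)/24 = 65.9°C ✓
GC clamp: 3' end CGT has 2 G/C ✓

Meets all criteria.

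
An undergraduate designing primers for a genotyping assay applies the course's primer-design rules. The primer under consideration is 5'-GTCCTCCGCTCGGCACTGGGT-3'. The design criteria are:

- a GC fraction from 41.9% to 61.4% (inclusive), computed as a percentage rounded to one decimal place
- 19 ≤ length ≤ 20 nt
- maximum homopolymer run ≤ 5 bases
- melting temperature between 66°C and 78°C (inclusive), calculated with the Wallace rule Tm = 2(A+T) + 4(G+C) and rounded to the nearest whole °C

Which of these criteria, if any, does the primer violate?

Fails: GC content, length.

Base counts: A=1, T=5, G=7, C=8 (length 21).
GC content: GC 15/21 = 71.4%, outside 41.9–61.4% ✗
length: length 21, outside 19–20 ✗
homopolymer run: longest run = 3 ✓
Tm: Tm = 2·6 + 4·15 = 72°C ✓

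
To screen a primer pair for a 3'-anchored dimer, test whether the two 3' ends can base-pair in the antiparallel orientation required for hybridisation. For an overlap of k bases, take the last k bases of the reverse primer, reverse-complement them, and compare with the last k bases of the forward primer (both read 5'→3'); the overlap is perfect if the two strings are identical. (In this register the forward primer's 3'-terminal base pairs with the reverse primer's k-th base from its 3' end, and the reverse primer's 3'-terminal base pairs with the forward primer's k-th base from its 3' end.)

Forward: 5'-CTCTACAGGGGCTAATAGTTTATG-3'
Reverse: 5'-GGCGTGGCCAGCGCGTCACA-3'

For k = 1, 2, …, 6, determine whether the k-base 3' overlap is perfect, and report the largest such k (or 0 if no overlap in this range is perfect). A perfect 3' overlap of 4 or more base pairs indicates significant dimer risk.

Last 6 bases (5'→3') — forward …TTTATG, reverse …GTCACA.
Reverse complement of the reverse primer's last 6 bases: TGTGAC; its first k bases are the reverse complement of the reverse primer's last k bases, so a perfect k-base overlap needs the forward primer's last k bases to equal them.
Comparing (forward last k vs required): k=1: G vs T ✗; k=2: TG vs TG ✓; k=3: ATG vs TGT ✗; k=4: TATG vs TGTG ✗; k=5: TTATG vs TGTGA ✗; k=6: TTTATG vs TGTGAC ✗.
Only k = 2 is perfect, so the longest perfect 3' overlap is 2.

Longest perfect overlap: 2 complementary base pairs; below the dimer-risk threshold (threshold 4).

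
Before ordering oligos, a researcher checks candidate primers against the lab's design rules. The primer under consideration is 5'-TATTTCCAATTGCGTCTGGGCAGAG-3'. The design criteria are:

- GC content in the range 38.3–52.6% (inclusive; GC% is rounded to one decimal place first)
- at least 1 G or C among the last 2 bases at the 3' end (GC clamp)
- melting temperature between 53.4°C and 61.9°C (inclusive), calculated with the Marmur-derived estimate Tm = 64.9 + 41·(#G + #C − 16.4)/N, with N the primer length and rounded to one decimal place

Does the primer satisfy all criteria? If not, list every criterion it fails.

Base counts: A=5, T=8, G=7, C=5 (length 25).
GC content: GC 12/25 = 48.0% ✓
GC clamp: 3' end AG has 1 G/C ✓
Tm: Tm = 64.9 + 41·(12 − 16.4)/25 = 57.7°C ✓

Meets all criteria.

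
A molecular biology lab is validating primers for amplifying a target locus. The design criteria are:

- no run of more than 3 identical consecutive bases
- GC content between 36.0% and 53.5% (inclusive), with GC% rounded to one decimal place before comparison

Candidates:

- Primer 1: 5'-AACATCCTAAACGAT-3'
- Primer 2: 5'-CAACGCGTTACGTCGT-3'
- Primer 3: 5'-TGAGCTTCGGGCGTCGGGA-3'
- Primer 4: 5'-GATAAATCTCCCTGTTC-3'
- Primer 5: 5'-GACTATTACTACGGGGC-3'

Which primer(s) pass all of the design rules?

Primer 1 (15 nt, A=7 T=3 G=1 C=4): longest run = 3 ✓; GC 5/15 = 33.3%, outside 36.0–53.5% ✗ — fails.
Primer 2 (16 nt, A=3 T=4 G=4 C=5): longest run = 2 ✓; GC 9/16 = 56.3%, outside 36.0–53.5% ✗ — fails.
Primer 3 (19 nt, A=2 T=4 G=9 C=4): longest run = 3 ✓; GC 13/19 = 68.4%, outside 36.0–53.5% ✗ — fails.
Primer 4 (17 nt, A=4 T=6 G=2 C=5): longest run = 3 ✓; GC 7/17 = 41.2% ✓ — passes.
Primer 5 (17 nt, A=4 T=4 G=5 C=4): longest run = 4, exceeds 3 ✗; GC 9/17 = 52.9% ✓ — fails.

Primer 4 only.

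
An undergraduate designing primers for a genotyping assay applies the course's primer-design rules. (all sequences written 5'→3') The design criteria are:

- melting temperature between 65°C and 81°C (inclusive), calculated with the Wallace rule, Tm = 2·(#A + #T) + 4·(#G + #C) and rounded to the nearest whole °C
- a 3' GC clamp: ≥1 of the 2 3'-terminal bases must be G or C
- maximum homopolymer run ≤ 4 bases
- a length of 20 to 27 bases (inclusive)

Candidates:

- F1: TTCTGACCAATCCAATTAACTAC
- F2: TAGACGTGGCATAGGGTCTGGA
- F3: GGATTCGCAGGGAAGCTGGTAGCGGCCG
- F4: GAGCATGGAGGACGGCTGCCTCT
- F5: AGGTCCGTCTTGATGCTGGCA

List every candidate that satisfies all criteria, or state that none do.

F2, F4 and F5.

F1 (23 nt, A=8 T=7 G=1 C=7): Tm = 2·15 + 4·8 = 62°C, outside 65–81°C ✗; 3' end AC has 1 G/C ✓; longest run = 2 ✓; length 23 ✓ — fails.
F2 (22 nt, A=5 T=5 G=9 C=3): Tm = 2·10 + 4·12 = 68°C ✓; 3' end GA has 1 G/C ✓; longest run = 3 ✓; length 22 ✓ — passes.
F3 (28 nt, A=5 T=4 G=13 C=6): Tm = 2·9 + 4·19 = 94°C, outside 65–81°C ✗; 3' end CG has 2 G/C ✓; longest run = 3 ✓; length 28, outside 20–27 ✗ — fails.
F4 (23 nt, A=4 T=4 G=9 C=6): Tm = 2·8 + 4·15 = 76°C ✓; 3' end CT has 1 G/C ✓; longest run = 2 ✓; length 23 ✓ — passes.
F5 (21 nt, A=3 T=6 G=7 C=5): Tm = 2·9 + 4·12 = 66°C ✓; 3' end CA has 1 G/C ✓; longest run = 2 ✓; length 21 ✓ — passes.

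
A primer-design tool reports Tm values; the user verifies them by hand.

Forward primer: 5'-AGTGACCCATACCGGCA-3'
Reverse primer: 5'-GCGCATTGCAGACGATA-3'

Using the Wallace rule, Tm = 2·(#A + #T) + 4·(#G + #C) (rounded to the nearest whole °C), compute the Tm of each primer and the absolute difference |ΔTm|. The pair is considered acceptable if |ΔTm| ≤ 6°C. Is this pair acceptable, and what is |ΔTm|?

|ΔTm| = 2°C; the pair is acceptable.

Forward: A=5 T=2 G=4 C=6 → Tm = 2·7 + 4·10 = 54°C.
Reverse: A=5 T=3 G=5 C=4 → Tm = 2·8 + 4·9 = 52°C.
|ΔTm| = |54 − 52| = 2°C, ≤ 6°C.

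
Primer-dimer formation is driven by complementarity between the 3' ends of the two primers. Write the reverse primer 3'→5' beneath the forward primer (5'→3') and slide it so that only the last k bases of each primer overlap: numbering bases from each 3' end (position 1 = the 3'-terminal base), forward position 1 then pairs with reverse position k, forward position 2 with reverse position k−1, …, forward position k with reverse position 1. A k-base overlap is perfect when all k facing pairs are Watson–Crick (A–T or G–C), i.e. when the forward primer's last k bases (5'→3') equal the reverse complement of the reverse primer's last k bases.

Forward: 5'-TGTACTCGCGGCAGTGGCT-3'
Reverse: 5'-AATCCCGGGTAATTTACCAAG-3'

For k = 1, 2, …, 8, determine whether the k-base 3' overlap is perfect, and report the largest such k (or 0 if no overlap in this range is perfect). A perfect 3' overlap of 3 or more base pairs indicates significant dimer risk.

Last 8 bases (5'→3') — forward …CAGTGGCT, reverse …TTACCAAG.
Reverse complement of the reverse primer's last 8 bases: CTTGGTAA; its first k bases are the reverse complement of the reverse primer's last k bases, so a perfect k-base overlap needs the forward primer's last k bases to equal them.
Comparing (forward last k vs required): k=1: T vs C ✗; k=2: CT vs CT ✓; k=3: GCT vs CTT ✗; k=4: GGCT vs CTTG ✗; k=5: TGGCT vs CTTGG ✗; k=6: GTGGCT vs CTTGGT ✗; k=7: AGTGGCT vs CTTGGTA ✗; k=8: CAGTGGCT vs CTTGGTAA ✗.
Only k = 2 is perfect, so the longest perfect 3' overlap is 2.

Longest perfect overlap: 2 complementary base pairs; below the dimer-risk threshold (threshold 3).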